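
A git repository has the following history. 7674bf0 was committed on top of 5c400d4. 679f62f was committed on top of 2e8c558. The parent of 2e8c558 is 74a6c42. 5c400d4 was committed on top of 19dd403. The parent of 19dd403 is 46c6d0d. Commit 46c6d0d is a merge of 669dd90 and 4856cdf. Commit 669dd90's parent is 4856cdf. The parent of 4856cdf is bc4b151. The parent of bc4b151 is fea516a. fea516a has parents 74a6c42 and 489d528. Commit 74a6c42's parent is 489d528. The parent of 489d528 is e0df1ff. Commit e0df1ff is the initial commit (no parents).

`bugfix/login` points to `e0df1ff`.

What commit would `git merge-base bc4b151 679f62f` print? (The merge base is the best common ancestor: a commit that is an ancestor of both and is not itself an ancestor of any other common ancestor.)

74a6c42

Ancestors of bc4b151: {489d528, 74a6c42, bc4b151, e0df1ff, fea516a}.
Ancestors of 679f62f: {2e8c558, 489d528, 679f62f, 74a6c42, e0df1ff}.
Common ancestors: {489d528, 74a6c42, e0df1ff}.
Among these, 74a6c42 is not an ancestor of any other common ancestor — it is the merge base.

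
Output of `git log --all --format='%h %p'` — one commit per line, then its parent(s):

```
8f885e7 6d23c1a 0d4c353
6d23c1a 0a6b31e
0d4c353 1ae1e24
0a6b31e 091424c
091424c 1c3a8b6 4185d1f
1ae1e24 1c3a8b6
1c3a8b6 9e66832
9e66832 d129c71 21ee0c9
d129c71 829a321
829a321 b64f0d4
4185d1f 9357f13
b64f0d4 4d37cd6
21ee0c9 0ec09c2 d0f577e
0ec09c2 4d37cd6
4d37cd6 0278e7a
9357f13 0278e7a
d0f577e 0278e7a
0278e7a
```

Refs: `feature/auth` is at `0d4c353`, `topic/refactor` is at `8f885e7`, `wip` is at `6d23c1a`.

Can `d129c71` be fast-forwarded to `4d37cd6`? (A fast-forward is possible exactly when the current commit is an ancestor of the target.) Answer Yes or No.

A fast-forward from d129c71 to 4d37cd6 is possible iff d129c71 is an ancestor of 4d37cd6.
Ancestors of 4d37cd6: {0278e7a, 4d37cd6}.
d129c71 is not among them, so fast-forward is not possible.

No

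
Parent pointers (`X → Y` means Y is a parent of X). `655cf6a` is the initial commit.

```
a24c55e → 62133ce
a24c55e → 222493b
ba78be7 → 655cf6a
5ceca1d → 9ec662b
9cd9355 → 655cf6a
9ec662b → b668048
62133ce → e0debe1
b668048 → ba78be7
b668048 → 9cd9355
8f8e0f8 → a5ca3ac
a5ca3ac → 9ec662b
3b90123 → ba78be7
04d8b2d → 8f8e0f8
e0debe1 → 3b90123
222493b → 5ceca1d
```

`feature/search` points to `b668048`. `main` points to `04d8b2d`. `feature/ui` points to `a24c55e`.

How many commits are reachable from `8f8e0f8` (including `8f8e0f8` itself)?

7

Walking parent pointers from 8f8e0f8: reachable set = {655cf6a, 8f8e0f8, 9cd9355, 9ec662b, a5ca3ac, b668048, ba78be7}.
That is 7 commits.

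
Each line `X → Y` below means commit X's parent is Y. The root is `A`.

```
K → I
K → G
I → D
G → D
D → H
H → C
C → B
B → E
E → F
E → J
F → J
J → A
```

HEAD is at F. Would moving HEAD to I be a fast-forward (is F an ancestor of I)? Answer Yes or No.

A fast-forward from F to I is possible iff F is an ancestor of I.
Ancestors of I: {A, B, C, D, E, F, H, I, J}.
F is among them, so fast-forward is possible.

Yes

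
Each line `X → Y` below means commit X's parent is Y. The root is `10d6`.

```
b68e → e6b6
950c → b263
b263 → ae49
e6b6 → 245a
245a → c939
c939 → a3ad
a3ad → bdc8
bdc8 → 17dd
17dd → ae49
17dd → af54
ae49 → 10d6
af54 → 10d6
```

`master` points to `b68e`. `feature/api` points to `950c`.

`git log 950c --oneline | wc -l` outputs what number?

Walking parent pointers from 950c: reachable set = {10d6, 950c, ae49, b263}.
That is 4 commits.

4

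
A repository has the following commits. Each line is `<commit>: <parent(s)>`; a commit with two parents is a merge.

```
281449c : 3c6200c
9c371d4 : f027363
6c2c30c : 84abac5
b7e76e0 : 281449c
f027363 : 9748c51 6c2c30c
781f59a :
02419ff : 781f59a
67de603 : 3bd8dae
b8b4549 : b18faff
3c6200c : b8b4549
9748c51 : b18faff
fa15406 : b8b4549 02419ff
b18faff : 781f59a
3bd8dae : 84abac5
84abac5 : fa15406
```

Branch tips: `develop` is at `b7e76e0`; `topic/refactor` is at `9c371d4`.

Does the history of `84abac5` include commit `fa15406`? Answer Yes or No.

Ancestors of 84abac5 (commits reachable by following parents): {02419ff, 781f59a, 84abac5, b18faff, b8b4549, fa15406}.
fa15406 is in that set, so it is an ancestor of 84abac5.

Yes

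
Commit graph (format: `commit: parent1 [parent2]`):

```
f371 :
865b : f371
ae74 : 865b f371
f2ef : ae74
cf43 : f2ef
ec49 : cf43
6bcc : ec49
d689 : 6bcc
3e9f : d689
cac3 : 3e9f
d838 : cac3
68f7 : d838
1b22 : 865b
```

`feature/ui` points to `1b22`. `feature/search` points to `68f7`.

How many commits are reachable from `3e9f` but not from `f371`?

8

Reachable from 3e9f: {3e9f, 6bcc, 865b, ae74, cf43, d689, ec49, f2ef, f371}.
Reachable from f371: {f371}.
In 3e9f's history but not f371's: {3e9f, 6bcc, 865b, ae74, cf43, d689, ec49, f2ef} — 8 commits.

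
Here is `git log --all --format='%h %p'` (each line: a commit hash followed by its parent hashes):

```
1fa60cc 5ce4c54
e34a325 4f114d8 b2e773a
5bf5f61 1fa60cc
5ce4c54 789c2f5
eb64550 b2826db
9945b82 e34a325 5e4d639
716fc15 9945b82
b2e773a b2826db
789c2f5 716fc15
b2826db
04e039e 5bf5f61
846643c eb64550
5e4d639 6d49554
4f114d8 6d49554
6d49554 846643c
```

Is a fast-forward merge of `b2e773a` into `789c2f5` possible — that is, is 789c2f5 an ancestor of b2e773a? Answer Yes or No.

No

A fast-forward from 789c2f5 to b2e773a is possible iff 789c2f5 is an ancestor of b2e773a.
Ancestors of b2e773a: {b2826db, b2e773a}.
789c2f5 is not among them, so fast-forward is not possible.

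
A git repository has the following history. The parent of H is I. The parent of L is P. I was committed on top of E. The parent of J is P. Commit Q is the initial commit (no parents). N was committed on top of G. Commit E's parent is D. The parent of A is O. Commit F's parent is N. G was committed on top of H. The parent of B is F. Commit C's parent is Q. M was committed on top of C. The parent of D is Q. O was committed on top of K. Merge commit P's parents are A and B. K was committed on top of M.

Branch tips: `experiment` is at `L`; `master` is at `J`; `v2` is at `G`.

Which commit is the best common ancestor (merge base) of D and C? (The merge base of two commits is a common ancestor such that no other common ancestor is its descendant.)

Q

Ancestors of D: {D, Q}.
Ancestors of C: {C, Q}.
Common ancestors: {Q}.
The only common ancestor is Q, so it is the merge base.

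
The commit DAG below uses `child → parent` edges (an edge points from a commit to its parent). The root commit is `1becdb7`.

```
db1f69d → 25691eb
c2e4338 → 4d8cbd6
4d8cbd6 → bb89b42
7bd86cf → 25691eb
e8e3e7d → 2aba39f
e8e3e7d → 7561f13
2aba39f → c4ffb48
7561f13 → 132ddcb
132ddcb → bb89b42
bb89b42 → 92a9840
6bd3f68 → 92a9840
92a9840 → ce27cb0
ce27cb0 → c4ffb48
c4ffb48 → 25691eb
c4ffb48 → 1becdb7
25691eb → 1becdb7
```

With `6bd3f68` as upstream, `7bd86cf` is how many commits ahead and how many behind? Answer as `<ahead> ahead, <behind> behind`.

Reachable from 7bd86cf: {1becdb7, 25691eb, 7bd86cf}.
Reachable from 6bd3f68: {1becdb7, 25691eb, 6bd3f68, 92a9840, c4ffb48, ce27cb0}.
Only in 7bd86cf's history (ahead): {7bd86cf} — 1.
Only in 6bd3f68's history (behind): {6bd3f68, 92a9840, c4ffb48, ce27cb0} — 4.

1 ahead, 4 behind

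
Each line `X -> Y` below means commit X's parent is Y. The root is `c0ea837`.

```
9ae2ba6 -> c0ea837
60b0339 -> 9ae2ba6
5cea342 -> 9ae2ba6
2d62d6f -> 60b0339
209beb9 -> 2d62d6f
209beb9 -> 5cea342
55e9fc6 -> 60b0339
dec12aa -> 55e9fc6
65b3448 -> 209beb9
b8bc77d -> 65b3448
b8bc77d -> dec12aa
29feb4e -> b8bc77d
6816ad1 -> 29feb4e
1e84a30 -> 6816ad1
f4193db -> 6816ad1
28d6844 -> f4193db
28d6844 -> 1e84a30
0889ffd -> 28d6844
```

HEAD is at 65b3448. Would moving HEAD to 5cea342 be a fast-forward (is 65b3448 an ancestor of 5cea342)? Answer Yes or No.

No

A fast-forward from 65b3448 to 5cea342 is possible iff 65b3448 is an ancestor of 5cea342.
Ancestors of 5cea342: {5cea342, 9ae2ba6, c0ea837}.
65b3448 is not among them, so fast-forward is not possible.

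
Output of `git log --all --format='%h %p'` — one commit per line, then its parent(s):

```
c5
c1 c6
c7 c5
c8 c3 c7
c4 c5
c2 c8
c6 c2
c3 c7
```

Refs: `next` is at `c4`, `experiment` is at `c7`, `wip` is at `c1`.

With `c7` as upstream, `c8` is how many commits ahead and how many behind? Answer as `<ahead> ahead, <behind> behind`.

Reachable from c8: {c3, c5, c7, c8}.
Reachable from c7: {c5, c7}.
Only in c8's history (ahead): {c3, c8} — 2.
Only in c7's history (behind): {} — 0.

2 ahead, 0 behind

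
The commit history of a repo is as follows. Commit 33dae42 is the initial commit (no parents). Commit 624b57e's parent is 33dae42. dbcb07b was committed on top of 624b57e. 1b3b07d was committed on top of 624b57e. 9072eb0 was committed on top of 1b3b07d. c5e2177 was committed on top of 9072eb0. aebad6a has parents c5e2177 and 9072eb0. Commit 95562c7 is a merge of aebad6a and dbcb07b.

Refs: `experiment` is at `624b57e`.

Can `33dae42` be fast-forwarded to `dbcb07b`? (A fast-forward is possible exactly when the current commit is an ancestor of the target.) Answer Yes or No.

Yes

A fast-forward from 33dae42 to dbcb07b is possible iff 33dae42 is an ancestor of dbcb07b.
Ancestors of dbcb07b: {33dae42, 624b57e, dbcb07b}.
33dae42 is among them, so fast-forward is possible.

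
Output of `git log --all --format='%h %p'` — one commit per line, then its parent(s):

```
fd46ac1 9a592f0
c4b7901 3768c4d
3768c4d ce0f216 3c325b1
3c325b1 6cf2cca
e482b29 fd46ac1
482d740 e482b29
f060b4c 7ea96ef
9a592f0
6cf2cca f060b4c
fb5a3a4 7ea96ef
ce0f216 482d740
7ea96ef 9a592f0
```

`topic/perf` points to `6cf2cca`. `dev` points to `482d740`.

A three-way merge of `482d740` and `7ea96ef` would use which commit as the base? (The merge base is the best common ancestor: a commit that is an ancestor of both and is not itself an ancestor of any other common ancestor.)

Ancestors of 482d740: {482d740, 9a592f0, e482b29, fd46ac1}.
Ancestors of 7ea96ef: {7ea96ef, 9a592f0}.
Common ancestors: {9a592f0}.
The only common ancestor is 9a592f0, so it is the merge base.

9a592f0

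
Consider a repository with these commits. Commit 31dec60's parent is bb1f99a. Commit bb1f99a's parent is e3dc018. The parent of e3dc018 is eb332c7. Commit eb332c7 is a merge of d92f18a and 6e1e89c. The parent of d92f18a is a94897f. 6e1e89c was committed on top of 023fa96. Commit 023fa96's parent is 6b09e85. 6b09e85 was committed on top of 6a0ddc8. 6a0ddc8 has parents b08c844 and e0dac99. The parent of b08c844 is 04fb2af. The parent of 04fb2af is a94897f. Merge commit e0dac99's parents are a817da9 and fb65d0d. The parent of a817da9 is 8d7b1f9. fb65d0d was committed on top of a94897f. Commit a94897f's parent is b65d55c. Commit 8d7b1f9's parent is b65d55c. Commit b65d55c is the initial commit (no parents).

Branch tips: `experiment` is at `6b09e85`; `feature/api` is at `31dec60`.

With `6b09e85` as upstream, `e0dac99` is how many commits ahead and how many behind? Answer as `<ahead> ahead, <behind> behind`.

0 ahead, 4 behind

Reachable from e0dac99: {8d7b1f9, a817da9, a94897f, b65d55c, e0dac99, fb65d0d}.
Reachable from 6b09e85: {04fb2af, 6a0ddc8, 6b09e85, 8d7b1f9, a817da9, a94897f, b08c844, b65d55c, e0dac99, fb65d0d}.
Only in e0dac99's history (ahead): {} — 0.
Only in 6b09e85's history (behind): {04fb2af, 6a0ddc8, 6b09e85, b08c844} — 4.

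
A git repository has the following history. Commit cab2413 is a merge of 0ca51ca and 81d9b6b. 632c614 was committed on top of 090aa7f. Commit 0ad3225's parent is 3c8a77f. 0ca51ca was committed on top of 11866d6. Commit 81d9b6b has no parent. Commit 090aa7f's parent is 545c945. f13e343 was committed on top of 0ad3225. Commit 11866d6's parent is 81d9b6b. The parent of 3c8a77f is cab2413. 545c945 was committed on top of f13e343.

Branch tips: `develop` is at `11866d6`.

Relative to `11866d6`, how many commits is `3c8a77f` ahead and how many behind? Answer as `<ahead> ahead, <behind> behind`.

3 ahead, 0 behind

Reachable from 3c8a77f: {0ca51ca, 11866d6, 3c8a77f, 81d9b6b, cab2413}.
Reachable from 11866d6: {11866d6, 81d9b6b}.
Only in 3c8a77f's history (ahead): {0ca51ca, 3c8a77f, cab2413} — 3.
Only in 11866d6's history (behind): {} — 0.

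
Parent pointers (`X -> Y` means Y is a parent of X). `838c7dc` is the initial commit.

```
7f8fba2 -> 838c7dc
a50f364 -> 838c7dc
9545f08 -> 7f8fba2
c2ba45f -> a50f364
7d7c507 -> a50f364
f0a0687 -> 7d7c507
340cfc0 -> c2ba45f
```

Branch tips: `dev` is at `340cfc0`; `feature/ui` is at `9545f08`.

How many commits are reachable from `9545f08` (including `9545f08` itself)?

Walking parent pointers from 9545f08: reachable set = {7f8fba2, 838c7dc, 9545f08}.
That is 3 commits.

3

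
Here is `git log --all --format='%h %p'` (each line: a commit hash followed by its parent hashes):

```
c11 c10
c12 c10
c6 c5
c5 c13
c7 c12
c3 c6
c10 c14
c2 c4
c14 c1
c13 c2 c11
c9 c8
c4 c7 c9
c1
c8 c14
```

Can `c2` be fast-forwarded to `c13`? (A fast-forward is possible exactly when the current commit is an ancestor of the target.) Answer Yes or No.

A fast-forward from c2 to c13 is possible iff c2 is an ancestor of c13.
Ancestors of c13: {c1, c10, c11, c12, c13, c14, c2, c4, c7, c8, c9}.
c2 is among them, so fast-forward is possible.

Yes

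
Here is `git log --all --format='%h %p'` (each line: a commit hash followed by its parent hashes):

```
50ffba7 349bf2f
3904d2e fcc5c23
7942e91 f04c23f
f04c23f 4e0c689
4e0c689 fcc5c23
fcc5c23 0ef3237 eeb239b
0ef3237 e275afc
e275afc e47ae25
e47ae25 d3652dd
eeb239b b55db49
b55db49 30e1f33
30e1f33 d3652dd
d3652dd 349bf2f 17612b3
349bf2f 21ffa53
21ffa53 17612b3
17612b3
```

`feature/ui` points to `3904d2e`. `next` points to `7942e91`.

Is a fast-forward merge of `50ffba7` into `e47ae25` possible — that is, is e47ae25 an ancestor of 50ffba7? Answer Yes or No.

A fast-forward from e47ae25 to 50ffba7 is possible iff e47ae25 is an ancestor of 50ffba7.
Ancestors of 50ffba7: {17612b3, 21ffa53, 349bf2f, 50ffba7}.
e47ae25 is not among them, so fast-forward is not possible.

No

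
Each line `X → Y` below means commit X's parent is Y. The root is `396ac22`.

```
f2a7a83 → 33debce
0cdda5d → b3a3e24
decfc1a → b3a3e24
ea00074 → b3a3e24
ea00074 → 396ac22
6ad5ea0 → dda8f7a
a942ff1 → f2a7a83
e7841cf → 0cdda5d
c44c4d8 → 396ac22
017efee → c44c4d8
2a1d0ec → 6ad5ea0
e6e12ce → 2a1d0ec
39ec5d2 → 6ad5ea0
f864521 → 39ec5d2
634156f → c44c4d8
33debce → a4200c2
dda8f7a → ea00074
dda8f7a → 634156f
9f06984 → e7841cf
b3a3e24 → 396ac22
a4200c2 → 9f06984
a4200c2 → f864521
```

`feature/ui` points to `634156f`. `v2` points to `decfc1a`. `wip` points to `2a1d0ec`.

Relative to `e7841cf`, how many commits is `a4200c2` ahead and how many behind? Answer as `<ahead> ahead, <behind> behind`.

Reachable from a4200c2: {0cdda5d, 396ac22, 39ec5d2, 634156f, 6ad5ea0, 9f06984, a4200c2, b3a3e24, c44c4d8, dda8f7a, e7841cf, ea00074, f864521}.
Reachable from e7841cf: {0cdda5d, 396ac22, b3a3e24, e7841cf}.
Only in a4200c2's history (ahead): {39ec5d2, 634156f, 6ad5ea0, 9f06984, a4200c2, c44c4d8, dda8f7a, ea00074, f864521} — 9.
Only in e7841cf's history (behind): {} — 0.

9 ahead, 0 behind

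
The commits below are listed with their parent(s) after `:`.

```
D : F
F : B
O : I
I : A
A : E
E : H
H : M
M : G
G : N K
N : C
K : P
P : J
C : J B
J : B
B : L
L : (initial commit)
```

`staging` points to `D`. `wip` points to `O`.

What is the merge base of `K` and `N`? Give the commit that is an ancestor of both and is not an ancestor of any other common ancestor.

Ancestors of K: {B, J, K, L, P}.
Ancestors of N: {B, C, J, L, N}.
Common ancestors: {B, J, L}.
Among these, J is not an ancestor of any other common ancestor — it is the merge base.

J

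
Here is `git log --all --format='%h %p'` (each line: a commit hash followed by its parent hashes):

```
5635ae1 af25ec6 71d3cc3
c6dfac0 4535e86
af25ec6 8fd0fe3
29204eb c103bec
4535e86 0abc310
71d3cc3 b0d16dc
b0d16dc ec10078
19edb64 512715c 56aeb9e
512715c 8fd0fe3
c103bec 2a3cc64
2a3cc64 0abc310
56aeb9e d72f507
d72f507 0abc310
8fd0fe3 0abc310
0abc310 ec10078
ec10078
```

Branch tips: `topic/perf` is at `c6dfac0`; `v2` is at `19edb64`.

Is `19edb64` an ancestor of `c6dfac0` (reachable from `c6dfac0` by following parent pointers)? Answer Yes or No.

Ancestors of c6dfac0: {0abc310, 4535e86, c6dfac0, ec10078}.
19edb64 is not in that set, so it is not an ancestor of c6dfac0.

No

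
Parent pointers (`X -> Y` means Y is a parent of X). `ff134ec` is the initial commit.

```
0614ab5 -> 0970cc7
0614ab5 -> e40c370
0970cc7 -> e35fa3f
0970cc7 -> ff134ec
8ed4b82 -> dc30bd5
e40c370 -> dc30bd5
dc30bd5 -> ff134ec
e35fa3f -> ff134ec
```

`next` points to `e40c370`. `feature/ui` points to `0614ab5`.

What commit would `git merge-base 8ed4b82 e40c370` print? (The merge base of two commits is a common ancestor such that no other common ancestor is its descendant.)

Ancestors of 8ed4b82: {8ed4b82, dc30bd5, ff134ec}.
Ancestors of e40c370: {dc30bd5, e40c370, ff134ec}.
Common ancestors: {dc30bd5, ff134ec}.
Among these, dc30bd5 is not an ancestor of any other common ancestor — it is the merge base.

dc30bd5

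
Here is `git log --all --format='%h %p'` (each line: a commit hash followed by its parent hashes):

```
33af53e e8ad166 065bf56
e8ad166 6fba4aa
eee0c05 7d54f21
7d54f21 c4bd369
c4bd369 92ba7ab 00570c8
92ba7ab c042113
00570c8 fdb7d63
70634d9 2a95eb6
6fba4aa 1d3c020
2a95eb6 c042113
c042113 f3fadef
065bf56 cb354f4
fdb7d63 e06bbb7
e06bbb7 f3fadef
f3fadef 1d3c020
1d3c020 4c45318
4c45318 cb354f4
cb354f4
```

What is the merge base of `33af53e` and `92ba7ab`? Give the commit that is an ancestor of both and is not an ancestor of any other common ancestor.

Ancestors of 33af53e: {065bf56, 1d3c020, 33af53e, 4c45318, 6fba4aa, cb354f4, e8ad166}.
Ancestors of 92ba7ab: {1d3c020, 4c45318, 92ba7ab, c042113, cb354f4, f3fadef}.
Common ancestors: {1d3c020, 4c45318, cb354f4}.
Among these, 1d3c020 is not an ancestor of any other common ancestor — it is the merge base.

1d3c020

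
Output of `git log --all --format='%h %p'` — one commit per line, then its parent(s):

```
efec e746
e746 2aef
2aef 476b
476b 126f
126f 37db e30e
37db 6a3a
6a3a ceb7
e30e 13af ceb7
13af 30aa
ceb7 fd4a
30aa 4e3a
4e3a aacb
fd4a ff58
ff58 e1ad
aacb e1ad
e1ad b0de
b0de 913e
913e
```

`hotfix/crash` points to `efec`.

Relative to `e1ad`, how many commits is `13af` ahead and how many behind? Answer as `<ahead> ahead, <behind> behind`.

Reachable from 13af: {13af, 30aa, 4e3a, 913e, aacb, b0de, e1ad}.
Reachable from e1ad: {913e, b0de, e1ad}.
Only in 13af's history (ahead): {13af, 30aa, 4e3a, aacb} — 4.
Only in e1ad's history (behind): {} — 0.

4 ahead, 0 behind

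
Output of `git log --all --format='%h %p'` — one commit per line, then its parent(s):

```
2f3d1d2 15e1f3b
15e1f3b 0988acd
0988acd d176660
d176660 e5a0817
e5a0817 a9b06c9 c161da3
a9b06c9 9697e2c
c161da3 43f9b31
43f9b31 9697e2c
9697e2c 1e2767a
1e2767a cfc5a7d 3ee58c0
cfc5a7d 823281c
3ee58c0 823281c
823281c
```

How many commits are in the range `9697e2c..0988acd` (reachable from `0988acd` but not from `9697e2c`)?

6

Reachable from 0988acd: {0988acd, 1e2767a, 3ee58c0, 43f9b31, 823281c, 9697e2c, a9b06c9, c161da3, cfc5a7d, d176660, e5a0817}.
Reachable from 9697e2c: {1e2767a, 3ee58c0, 823281c, 9697e2c, cfc5a7d}.
In 0988acd's history but not 9697e2c's: {0988acd, 43f9b31, a9b06c9, c161da3, d176660, e5a0817} — 6 commits.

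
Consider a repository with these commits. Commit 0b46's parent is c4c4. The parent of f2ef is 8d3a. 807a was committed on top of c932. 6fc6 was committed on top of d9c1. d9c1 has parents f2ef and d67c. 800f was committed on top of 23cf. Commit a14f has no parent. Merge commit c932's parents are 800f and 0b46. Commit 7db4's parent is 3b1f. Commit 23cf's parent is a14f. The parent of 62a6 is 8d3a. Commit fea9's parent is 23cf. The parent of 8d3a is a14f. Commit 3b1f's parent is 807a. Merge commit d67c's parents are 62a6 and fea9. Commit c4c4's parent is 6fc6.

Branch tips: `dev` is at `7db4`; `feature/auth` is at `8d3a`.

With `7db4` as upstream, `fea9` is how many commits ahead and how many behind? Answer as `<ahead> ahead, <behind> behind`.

Reachable from fea9: {23cf, a14f, fea9}.
Reachable from 7db4: {0b46, 23cf, 3b1f, 62a6, 6fc6, 7db4, 800f, 807a, 8d3a, a14f, c4c4, c932, d67c, d9c1, f2ef, fea9}.
Only in fea9's history (ahead): {} — 0.
Only in 7db4's history (behind): {0b46, 3b1f, 62a6, 6fc6, 7db4, 800f, 807a, 8d3a, c4c4, c932, d67c, d9c1, f2ef} — 13.

0 ahead, 13 behind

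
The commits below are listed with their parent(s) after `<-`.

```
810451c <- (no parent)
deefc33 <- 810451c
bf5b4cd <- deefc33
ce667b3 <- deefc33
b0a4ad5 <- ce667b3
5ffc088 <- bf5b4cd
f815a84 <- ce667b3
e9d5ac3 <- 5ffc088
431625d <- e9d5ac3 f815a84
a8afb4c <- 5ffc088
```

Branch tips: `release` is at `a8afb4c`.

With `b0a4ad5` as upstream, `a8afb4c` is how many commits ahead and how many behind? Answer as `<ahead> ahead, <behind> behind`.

3 ahead, 2 behind

Reachable from a8afb4c: {5ffc088, 810451c, a8afb4c, bf5b4cd, deefc33}.
Reachable from b0a4ad5: {810451c, b0a4ad5, ce667b3, deefc33}.
Only in a8afb4c's history (ahead): {5ffc088, a8afb4c, bf5b4cd} — 3.
Only in b0a4ad5's history (behind): {b0a4ad5, ce667b3} — 2.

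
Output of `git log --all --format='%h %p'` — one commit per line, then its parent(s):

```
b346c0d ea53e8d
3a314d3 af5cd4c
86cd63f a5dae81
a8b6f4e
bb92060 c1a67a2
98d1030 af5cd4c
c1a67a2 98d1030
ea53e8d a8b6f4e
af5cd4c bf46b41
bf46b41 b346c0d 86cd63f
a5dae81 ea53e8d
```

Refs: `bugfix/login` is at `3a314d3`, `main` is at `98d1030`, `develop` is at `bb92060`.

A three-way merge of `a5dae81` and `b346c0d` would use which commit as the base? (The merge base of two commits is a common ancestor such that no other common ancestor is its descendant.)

Ancestors of a5dae81: {a5dae81, a8b6f4e, ea53e8d}.
Ancestors of b346c0d: {a8b6f4e, b346c0d, ea53e8d}.
Common ancestors: {a8b6f4e, ea53e8d}.
Among these, ea53e8d is not an ancestor of any other common ancestor — it is the merge base.

ea53e8d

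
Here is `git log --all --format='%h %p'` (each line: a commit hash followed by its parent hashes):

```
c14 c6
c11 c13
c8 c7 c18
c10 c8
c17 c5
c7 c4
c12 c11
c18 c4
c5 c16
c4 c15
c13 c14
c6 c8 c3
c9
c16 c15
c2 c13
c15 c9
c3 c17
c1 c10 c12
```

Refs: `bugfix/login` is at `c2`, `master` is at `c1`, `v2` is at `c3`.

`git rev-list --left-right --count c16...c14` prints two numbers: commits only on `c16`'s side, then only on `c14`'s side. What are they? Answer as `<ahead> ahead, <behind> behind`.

Reachable from c16: {c15, c16, c9}.
Reachable from c14: {c14, c15, c16, c17, c18, c3, c4, c5, c6, c7, c8, c9}.
Only in c16's history (ahead): {} — 0.
Only in c14's history (behind): {c14, c17, c18, c3, c4, c5, c6, c7, c8} — 9.

0 ahead, 9 behind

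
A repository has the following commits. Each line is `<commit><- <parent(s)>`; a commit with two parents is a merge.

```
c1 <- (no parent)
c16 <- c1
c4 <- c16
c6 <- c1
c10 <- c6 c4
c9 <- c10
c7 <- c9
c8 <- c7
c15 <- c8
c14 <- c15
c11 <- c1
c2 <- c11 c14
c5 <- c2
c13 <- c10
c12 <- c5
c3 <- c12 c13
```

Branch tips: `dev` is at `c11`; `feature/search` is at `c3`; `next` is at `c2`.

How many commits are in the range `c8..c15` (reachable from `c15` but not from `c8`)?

1

Reachable from c15: {c1, c10, c15, c16, c4, c6, c7, c8, c9}.
Reachable from c8: {c1, c10, c16, c4, c6, c7, c8, c9}.
In c15's history but not c8's: {c15} — 1 commit.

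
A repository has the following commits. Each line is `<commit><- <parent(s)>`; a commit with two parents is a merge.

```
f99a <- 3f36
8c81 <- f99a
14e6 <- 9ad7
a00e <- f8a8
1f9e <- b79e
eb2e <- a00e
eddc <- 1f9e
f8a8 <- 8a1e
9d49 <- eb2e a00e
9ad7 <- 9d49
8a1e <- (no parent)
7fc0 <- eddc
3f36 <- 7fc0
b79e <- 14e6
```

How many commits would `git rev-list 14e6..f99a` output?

6

Reachable from f99a: {14e6, 1f9e, 3f36, 7fc0, 8a1e, 9ad7, 9d49, a00e, b79e, eb2e, eddc, f8a8, f99a}.
Reachable from 14e6: {14e6, 8a1e, 9ad7, 9d49, a00e, eb2e, f8a8}.
In f99a's history but not 14e6's: {1f9e, 3f36, 7fc0, b79e, eddc, f99a} — 6 commits.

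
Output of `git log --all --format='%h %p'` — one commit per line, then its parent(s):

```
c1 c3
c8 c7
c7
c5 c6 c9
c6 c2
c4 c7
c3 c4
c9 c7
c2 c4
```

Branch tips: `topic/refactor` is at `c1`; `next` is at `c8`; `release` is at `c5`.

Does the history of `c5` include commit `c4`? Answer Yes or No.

Yes

Ancestors of c5 (commits reachable by following parents): {c2, c4, c5, c6, c7, c9}.
c4 is in that set, so it is an ancestor of c5.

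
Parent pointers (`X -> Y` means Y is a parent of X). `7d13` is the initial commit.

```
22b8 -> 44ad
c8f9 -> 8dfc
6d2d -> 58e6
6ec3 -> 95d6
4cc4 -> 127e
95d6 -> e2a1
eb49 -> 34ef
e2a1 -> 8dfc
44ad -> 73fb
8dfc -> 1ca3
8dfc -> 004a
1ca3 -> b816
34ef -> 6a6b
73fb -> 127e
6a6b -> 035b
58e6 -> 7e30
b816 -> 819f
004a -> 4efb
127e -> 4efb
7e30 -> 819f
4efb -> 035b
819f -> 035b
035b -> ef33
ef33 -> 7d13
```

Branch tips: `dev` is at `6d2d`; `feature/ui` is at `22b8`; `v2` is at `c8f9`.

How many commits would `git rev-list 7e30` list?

Walking parent pointers from 7e30: reachable set = {035b, 7d13, 7e30, 819f, ef33}.
That is 5 commits.

5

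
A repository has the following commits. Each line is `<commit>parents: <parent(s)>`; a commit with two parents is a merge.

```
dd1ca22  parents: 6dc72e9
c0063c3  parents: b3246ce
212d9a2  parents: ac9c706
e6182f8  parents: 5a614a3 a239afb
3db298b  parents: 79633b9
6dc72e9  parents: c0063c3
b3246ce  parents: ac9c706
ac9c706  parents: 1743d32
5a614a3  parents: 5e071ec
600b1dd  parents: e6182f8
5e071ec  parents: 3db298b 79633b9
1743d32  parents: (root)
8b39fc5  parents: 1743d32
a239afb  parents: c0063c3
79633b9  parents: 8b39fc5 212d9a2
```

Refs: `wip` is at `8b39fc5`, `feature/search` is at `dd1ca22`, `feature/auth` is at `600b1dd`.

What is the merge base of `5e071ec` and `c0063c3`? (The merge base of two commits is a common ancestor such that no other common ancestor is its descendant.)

ac9c706

Ancestors of 5e071ec: {1743d32, 212d9a2, 3db298b, 5e071ec, 79633b9, 8b39fc5, ac9c706}.
Ancestors of c0063c3: {1743d32, ac9c706, b3246ce, c0063c3}.
Common ancestors: {1743d32, ac9c706}.
Among these, ac9c706 is not an ancestor of any other common ancestor — it is the merge base.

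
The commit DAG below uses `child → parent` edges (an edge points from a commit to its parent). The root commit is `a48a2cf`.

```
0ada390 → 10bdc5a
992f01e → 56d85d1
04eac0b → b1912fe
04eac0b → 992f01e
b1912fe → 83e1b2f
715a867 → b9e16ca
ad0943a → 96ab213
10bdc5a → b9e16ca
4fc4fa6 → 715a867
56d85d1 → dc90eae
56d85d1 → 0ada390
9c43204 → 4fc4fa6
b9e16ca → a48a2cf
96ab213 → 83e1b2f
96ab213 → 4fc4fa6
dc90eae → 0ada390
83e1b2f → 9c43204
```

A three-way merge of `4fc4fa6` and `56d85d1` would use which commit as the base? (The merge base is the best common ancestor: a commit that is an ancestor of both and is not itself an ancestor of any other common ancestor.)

Ancestors of 4fc4fa6: {4fc4fa6, 715a867, a48a2cf, b9e16ca}.
Ancestors of 56d85d1: {0ada390, 10bdc5a, 56d85d1, a48a2cf, b9e16ca, dc90eae}.
Common ancestors: {a48a2cf, b9e16ca}.
Among these, b9e16ca is not an ancestor of any other common ancestor — it is the merge base.

b9e16ca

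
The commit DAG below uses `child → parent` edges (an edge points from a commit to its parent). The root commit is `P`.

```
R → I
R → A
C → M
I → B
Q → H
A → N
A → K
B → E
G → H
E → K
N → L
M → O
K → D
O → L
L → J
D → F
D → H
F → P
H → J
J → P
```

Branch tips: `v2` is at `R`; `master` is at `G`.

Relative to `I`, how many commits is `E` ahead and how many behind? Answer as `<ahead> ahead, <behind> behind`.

0 ahead, 2 behind

Reachable from E: {D, E, F, H, J, K, P}.
Reachable from I: {B, D, E, F, H, I, J, K, P}.
Only in E's history (ahead): {} — 0.
Only in I's history (behind): {B, I} — 2.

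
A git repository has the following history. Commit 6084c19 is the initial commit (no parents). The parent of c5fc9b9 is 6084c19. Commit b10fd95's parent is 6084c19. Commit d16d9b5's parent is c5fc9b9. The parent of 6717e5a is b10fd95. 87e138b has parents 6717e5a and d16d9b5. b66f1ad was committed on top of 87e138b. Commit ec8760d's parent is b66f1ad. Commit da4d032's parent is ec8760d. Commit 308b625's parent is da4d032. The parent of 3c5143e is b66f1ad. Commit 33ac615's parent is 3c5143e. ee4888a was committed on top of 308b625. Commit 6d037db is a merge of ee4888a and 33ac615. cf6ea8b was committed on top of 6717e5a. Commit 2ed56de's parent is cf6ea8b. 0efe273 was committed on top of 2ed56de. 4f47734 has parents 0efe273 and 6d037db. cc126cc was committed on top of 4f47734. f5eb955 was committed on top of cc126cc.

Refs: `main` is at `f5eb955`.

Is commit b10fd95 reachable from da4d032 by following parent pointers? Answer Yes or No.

Yes

Ancestors of da4d032 (commits reachable by following parents): {6084c19, 6717e5a, 87e138b, b10fd95, b66f1ad, c5fc9b9, d16d9b5, da4d032, ec8760d}.
b10fd95 is in that set, so it is an ancestor of da4d032.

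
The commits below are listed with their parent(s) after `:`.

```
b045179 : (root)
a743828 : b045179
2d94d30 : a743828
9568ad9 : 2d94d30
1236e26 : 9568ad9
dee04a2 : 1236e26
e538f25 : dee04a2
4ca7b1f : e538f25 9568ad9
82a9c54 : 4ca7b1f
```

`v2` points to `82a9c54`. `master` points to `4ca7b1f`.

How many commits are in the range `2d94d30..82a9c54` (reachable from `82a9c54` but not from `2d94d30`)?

Reachable from 82a9c54: {1236e26, 2d94d30, 4ca7b1f, 82a9c54, 9568ad9, a743828, b045179, dee04a2, e538f25}.
Reachable from 2d94d30: {2d94d30, a743828, b045179}.
In 82a9c54's history but not 2d94d30's: {1236e26, 4ca7b1f, 82a9c54, 9568ad9, dee04a2, e538f25} — 6 commits.

6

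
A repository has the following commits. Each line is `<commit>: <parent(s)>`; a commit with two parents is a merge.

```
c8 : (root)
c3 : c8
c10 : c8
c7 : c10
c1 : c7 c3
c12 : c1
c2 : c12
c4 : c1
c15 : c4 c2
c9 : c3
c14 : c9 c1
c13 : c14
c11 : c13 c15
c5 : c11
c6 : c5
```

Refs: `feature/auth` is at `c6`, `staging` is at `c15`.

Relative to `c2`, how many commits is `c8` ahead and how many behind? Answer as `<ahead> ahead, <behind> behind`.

Reachable from c8: {c8}.
Reachable from c2: {c1, c10, c12, c2, c3, c7, c8}.
Only in c8's history (ahead): {} — 0.
Only in c2's history (behind): {c1, c10, c12, c2, c3, c7} — 6.

0 ahead, 6 behind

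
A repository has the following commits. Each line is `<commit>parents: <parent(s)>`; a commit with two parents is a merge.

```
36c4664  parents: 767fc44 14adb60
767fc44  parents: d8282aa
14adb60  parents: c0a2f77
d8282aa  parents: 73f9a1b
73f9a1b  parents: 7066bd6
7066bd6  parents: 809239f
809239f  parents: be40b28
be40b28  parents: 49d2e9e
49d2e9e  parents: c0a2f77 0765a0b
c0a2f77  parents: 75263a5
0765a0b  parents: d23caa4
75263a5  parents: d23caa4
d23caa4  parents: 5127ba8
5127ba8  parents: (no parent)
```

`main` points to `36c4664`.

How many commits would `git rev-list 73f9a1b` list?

10

Walking parent pointers from 73f9a1b: reachable set = {0765a0b, 49d2e9e, 5127ba8, 7066bd6, 73f9a1b, 75263a5, 809239f, be40b28, c0a2f77, d23caa4}.
That is 10 commits.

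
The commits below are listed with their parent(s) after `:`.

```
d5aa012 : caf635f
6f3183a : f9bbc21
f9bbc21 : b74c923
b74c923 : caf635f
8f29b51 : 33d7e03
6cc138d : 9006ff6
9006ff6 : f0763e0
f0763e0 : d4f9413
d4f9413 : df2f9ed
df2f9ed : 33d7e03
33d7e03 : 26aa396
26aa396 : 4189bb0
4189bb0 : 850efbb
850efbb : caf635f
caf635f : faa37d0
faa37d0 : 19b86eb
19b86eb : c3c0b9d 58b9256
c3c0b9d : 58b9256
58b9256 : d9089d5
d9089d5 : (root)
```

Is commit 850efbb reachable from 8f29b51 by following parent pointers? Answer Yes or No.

Ancestors of 8f29b51 (commits reachable by following parents): {19b86eb, 26aa396, 33d7e03, 4189bb0, 58b9256, 850efbb, 8f29b51, c3c0b9d, caf635f, d9089d5, faa37d0}.
850efbb is in that set, so it is an ancestor of 8f29b51.

Yes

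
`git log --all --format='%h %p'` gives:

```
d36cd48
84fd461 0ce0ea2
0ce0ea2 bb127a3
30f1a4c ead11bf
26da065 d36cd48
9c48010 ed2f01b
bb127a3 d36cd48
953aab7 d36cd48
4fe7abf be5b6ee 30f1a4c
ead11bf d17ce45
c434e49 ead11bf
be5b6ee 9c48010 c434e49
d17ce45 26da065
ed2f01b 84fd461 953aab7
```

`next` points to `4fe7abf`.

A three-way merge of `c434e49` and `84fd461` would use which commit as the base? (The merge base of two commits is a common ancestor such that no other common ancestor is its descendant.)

Ancestors of c434e49: {26da065, c434e49, d17ce45, d36cd48, ead11bf}.
Ancestors of 84fd461: {0ce0ea2, 84fd461, bb127a3, d36cd48}.
Common ancestors: {d36cd48}.
The only common ancestor is d36cd48, so it is the merge base.

d36cd48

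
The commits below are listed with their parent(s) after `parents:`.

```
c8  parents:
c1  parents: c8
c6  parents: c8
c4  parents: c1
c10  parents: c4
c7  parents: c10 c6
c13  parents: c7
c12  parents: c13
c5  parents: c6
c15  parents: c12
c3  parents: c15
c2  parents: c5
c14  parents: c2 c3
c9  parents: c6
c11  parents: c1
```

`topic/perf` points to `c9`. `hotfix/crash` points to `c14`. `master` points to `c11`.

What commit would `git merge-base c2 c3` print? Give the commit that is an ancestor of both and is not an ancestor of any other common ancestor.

c6

Ancestors of c2: {c2, c5, c6, c8}.
Ancestors of c3: {c1, c10, c12, c13, c15, c3, c4, c6, c7, c8}.
Common ancestors: {c6, c8}.
Among these, c6 is not an ancestor of any other common ancestor — it is the merge base.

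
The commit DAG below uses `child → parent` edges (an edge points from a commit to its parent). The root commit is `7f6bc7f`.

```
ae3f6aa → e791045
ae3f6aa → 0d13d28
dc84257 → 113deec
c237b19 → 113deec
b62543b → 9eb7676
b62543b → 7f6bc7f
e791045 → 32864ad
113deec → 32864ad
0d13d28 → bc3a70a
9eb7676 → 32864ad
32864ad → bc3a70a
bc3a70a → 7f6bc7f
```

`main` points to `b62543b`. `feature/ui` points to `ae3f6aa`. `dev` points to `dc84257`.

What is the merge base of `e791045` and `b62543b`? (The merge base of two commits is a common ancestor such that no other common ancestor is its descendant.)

Ancestors of e791045: {32864ad, 7f6bc7f, bc3a70a, e791045}.
Ancestors of b62543b: {32864ad, 7f6bc7f, 9eb7676, b62543b, bc3a70a}.
Common ancestors: {32864ad, 7f6bc7f, bc3a70a}.
Among these, 32864ad is not an ancestor of any other common ancestor — it is the merge base.

32864ad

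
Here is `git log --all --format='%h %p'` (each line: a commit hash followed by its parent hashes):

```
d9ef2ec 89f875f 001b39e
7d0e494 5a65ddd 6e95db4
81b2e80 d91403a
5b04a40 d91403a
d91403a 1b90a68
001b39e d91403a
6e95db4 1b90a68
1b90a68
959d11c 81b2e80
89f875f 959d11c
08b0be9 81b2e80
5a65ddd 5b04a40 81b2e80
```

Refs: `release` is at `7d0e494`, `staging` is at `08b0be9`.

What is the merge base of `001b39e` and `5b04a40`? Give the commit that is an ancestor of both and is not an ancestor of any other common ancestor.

d91403a

Ancestors of 001b39e: {001b39e, 1b90a68, d91403a}.
Ancestors of 5b04a40: {1b90a68, 5b04a40, d91403a}.
Common ancestors: {1b90a68, d91403a}.
Among these, d91403a is not an ancestor of any other common ancestor — it is the merge base.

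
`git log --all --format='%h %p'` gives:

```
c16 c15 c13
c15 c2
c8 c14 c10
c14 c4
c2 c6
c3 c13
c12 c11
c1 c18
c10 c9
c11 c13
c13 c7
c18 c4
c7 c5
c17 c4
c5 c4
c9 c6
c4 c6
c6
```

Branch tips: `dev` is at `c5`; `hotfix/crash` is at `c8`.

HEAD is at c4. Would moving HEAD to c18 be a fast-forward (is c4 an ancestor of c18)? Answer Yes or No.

Yes

A fast-forward from c4 to c18 is possible iff c4 is an ancestor of c18.
Ancestors of c18: {c18, c4, c6}.
c4 is among them, so fast-forward is possible.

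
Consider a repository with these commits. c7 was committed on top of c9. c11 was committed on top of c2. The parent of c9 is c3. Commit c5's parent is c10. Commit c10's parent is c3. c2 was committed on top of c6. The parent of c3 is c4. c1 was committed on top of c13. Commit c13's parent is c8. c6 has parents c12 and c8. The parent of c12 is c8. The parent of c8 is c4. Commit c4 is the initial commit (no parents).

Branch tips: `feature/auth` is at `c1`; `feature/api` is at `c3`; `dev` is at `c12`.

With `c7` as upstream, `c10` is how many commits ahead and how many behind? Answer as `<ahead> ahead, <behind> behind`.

Reachable from c10: {c10, c3, c4}.
Reachable from c7: {c3, c4, c7, c9}.
Only in c10's history (ahead): {c10} — 1.
Only in c7's history (behind): {c7, c9} — 2.

1 ahead, 2 behind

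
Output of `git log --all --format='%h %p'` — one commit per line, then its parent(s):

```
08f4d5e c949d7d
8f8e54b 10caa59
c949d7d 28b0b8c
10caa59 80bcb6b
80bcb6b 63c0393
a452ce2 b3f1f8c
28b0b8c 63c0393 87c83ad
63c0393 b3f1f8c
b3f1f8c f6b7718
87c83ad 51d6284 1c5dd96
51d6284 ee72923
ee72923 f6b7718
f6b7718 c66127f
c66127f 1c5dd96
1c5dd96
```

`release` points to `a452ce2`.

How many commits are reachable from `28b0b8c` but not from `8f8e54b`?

4

Reachable from 28b0b8c: {1c5dd96, 28b0b8c, 51d6284, 63c0393, 87c83ad, b3f1f8c, c66127f, ee72923, f6b7718}.
Reachable from 8f8e54b: {10caa59, 1c5dd96, 63c0393, 80bcb6b, 8f8e54b, b3f1f8c, c66127f, f6b7718}.
In 28b0b8c's history but not 8f8e54b's: {28b0b8c, 51d6284, 87c83ad, ee72923} — 4 commits.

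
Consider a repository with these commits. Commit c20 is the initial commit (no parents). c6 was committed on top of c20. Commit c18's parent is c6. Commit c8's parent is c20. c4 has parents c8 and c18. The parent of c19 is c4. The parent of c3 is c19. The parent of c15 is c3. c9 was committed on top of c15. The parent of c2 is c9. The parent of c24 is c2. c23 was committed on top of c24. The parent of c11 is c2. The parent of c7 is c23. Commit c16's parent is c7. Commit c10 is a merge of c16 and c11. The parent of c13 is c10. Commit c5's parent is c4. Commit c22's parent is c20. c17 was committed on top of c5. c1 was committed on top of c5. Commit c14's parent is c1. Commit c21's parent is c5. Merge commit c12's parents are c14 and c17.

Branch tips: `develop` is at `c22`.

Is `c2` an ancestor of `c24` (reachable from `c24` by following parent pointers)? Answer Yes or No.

Yes

Ancestors of c24 (commits reachable by following parents): {c15, c18, c19, c2, c20, c24, c3, c4, c6, c8, c9}.
c2 is in that set, so it is an ancestor of c24.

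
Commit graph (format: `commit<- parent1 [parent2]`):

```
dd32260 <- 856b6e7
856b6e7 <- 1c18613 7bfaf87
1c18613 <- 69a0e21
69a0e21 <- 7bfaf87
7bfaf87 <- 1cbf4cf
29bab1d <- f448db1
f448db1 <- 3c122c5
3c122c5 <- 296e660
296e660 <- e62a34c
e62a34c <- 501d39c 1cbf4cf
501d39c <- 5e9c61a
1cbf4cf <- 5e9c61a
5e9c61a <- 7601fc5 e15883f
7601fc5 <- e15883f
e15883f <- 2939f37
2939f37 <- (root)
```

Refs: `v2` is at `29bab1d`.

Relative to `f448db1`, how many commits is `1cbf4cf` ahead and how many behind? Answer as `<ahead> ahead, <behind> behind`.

0 ahead, 5 behind

Reachable from 1cbf4cf: {1cbf4cf, 2939f37, 5e9c61a, 7601fc5, e15883f}.
Reachable from f448db1: {1cbf4cf, 2939f37, 296e660, 3c122c5, 501d39c, 5e9c61a, 7601fc5, e15883f, e62a34c, f448db1}.
Only in 1cbf4cf's history (ahead): {} — 0.
Only in f448db1's history (behind): {296e660, 3c122c5, 501d39c, e62a34c, f448db1} — 5.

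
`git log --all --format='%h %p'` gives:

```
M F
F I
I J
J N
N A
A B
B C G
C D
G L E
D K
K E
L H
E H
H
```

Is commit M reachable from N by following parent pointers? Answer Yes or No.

Ancestors of N: {A, B, C, D, E, G, H, K, L, N}.
M is not in that set, so it is not an ancestor of N.

No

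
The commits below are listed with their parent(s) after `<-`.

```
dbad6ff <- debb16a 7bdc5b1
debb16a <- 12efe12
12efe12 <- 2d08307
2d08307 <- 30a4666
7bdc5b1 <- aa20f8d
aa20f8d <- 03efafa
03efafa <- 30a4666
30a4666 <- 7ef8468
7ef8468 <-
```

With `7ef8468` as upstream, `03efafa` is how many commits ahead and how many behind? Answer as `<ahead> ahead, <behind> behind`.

2 ahead, 0 behind

Reachable from 03efafa: {03efafa, 30a4666, 7ef8468}.
Reachable from 7ef8468: {7ef8468}.
Only in 03efafa's history (ahead): {03efafa, 30a4666} — 2.
Only in 7ef8468's history (behind): {} — 0.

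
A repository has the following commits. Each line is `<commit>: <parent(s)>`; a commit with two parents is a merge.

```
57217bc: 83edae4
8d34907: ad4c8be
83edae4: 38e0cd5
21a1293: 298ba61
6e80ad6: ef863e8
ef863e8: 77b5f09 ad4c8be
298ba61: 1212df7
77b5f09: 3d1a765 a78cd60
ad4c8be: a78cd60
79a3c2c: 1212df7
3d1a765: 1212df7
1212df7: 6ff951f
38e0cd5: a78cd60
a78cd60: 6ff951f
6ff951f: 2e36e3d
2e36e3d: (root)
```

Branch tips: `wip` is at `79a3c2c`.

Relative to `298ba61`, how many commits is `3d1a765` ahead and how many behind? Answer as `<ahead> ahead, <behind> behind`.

1 ahead, 1 behind

Reachable from 3d1a765: {1212df7, 2e36e3d, 3d1a765, 6ff951f}.
Reachable from 298ba61: {1212df7, 298ba61, 2e36e3d, 6ff951f}.
Only in 3d1a765's history (ahead): {3d1a765} — 1.
Only in 298ba61's history (behind): {298ba61} — 1.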